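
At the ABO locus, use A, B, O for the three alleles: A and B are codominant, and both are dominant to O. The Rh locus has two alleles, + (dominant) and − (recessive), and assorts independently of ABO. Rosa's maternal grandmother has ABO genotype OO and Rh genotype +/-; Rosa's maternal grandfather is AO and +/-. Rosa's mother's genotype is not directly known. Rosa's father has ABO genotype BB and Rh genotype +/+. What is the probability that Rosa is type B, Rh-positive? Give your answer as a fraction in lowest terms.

Rosa's mother's ABO genotype from OO × AO: 1/2 AO, 1/2 OO.
Crossing each possibility with the father BB and summing P(type B): 1/2·1/2 + 1/2·1 = 3/4.
Similarly for Rh via the mother's Rh distribution: P(Rh+) = 1.
Independent loci: 3/4 × 1 = 3/4.

3/4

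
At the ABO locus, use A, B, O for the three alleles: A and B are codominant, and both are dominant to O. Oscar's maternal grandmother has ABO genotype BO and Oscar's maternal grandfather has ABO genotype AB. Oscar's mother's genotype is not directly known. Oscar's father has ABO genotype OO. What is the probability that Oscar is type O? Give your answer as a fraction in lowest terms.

Oscar's mother's ABO genotype from BO × AB: 1/4 AB, 1/4 AO, 1/4 BB, 1/4 BO.
Crossing each possibility with the father OO and summing P(type O): 1/4·0 + 1/4·1/2 + 1/4·0 + 1/4·1/2 = 1/4.

1/4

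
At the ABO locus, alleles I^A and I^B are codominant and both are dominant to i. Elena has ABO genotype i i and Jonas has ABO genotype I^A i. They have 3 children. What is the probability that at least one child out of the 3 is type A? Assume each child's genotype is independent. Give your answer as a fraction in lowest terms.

7/8

ABO cross i i × I^A i → 1/2 O, 1/2 A.
So P(type A) = 1/2 per child.
P(none) = (1/2)^3 = 1/8; P(at least one) = 1 − 1/8 = 7/8.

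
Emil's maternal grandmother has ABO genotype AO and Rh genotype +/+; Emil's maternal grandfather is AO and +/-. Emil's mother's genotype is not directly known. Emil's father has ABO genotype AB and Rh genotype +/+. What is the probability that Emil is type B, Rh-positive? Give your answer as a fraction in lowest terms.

1/4

Emil's mother's ABO genotype from AO × AO: 1/4 AA, 1/2 AO, 1/4 OO.
Crossing each possibility with the father AB and summing P(type B): 1/4·0 + 1/2·1/4 + 1/4·1/2 = 1/4.
Similarly for Rh via the mother's Rh distribution: P(Rh+) = 1.
Independent loci: 1/4 × 1 = 1/4.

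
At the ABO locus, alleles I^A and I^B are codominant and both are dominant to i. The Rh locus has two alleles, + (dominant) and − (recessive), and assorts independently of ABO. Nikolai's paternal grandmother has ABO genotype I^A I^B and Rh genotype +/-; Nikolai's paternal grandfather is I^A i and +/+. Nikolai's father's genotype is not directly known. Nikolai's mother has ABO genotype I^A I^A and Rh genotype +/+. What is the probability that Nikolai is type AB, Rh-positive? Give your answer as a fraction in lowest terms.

Nikolai's father's ABO genotype from I^A I^B × I^A i: 1/4 I^A I^A, 1/4 I^A I^B, 1/4 I^A i, 1/4 I^B i.
Crossing each possibility with the mother I^A I^A and summing P(type AB): 1/4·0 + 1/4·1/2 + 1/4·0 + 1/4·1/2 = 1/4.
Similarly for Rh via the father's Rh distribution: P(Rh+) = 1.
Independent loci: 1/4 × 1 = 1/4.

1/4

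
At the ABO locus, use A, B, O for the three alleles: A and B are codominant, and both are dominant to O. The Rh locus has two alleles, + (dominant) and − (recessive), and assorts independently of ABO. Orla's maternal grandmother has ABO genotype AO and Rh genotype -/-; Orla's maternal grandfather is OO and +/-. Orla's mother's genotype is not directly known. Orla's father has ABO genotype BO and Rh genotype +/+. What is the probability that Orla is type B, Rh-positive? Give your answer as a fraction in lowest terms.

Orla's mother's ABO genotype from AO × OO: 1/2 AO, 1/2 OO.
Crossing each possibility with the father BO and summing P(type B): 1/2·1/4 + 1/2·1/2 = 3/8.
Similarly for Rh via the mother's Rh distribution: P(Rh+) = 1.
Independent loci: 3/8 × 1 = 3/8.

3/8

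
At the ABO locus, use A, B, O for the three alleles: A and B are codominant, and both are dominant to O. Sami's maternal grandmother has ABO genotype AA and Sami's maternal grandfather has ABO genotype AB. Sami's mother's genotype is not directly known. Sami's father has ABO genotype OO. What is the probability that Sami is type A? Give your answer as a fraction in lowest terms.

Sami's mother's ABO genotype from AA × AB: 1/2 AA, 1/2 AB.
Crossing each possibility with the father OO and summing P(type A): 1/2·1 + 1/2·1/2 = 3/4.

3/4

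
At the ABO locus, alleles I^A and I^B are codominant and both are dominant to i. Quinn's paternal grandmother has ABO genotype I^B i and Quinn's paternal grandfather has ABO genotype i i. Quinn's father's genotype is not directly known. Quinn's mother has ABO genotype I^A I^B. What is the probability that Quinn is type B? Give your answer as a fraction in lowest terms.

Quinn's father's ABO genotype from I^B i × i i: 1/2 I^B i, 1/2 i i.
Crossing each possibility with the mother I^A I^B and summing P(type B): 1/2·1/2 + 1/2·1/2 = 1/2.

1/2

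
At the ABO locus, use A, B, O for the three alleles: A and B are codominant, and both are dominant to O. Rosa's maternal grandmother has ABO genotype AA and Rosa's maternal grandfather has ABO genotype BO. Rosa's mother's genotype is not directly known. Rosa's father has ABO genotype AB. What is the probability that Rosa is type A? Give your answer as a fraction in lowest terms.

Rosa's mother's ABO genotype from AA × BO: 1/2 AB, 1/2 AO.
Crossing each possibility with the father AB and summing P(type A): 1/2·1/4 + 1/2·1/2 = 3/8.

3/8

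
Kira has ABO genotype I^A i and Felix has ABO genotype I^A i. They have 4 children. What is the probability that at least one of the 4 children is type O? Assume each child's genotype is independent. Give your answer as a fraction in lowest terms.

ABO cross I^A i × I^A i → 1/4 O, 3/4 A.
So P(type O) = 1/4 per child.
P(none) = (3/4)^4 = 81/256; P(at least one) = 1 − 81/256 = 175/256.

175/256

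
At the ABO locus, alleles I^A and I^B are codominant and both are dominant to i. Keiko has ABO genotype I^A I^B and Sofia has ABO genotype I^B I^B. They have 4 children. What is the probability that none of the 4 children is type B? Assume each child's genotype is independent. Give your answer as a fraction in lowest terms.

ABO cross I^A I^B × I^B I^B → 1/2 B, 1/2 AB.
So P(type B) = 1/2 per child.
P(not type B) = 1/2 for one child; (1/2)^4 = 1/16.

1/16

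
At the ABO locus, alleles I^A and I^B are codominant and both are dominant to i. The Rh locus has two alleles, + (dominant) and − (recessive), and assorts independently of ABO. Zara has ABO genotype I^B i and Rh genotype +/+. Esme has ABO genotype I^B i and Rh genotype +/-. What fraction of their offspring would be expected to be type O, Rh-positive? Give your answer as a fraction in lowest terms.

ABO cross I^B i × I^B i → offspring phenotypes: 1/4 O, 3/4 B.
Rh cross +/+ × +/- → 1 Rh+.
Independent loci: P(type O, Rh-positive) = 1/4 × 1 = 1/4.

1/4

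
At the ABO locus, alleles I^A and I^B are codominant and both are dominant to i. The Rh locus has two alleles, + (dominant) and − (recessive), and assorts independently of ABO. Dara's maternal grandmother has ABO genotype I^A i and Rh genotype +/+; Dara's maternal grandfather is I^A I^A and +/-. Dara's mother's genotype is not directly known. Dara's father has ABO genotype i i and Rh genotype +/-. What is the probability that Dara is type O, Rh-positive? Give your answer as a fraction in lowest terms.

Dara's mother's ABO genotype from I^A i × I^A I^A: 1/2 I^A I^A, 1/2 I^A i.
Crossing each possibility with the father i i and summing P(type O): 1/2·0 + 1/2·1/2 = 1/4.
Similarly for Rh via the mother's Rh distribution: P(Rh+) = 7/8.
Independent loci: 1/4 × 7/8 = 7/32.

7/32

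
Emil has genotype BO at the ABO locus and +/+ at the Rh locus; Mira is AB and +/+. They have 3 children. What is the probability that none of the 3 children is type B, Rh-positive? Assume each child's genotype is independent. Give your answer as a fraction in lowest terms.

1/8

ABO cross BO × AB → 1/4 A, 1/2 B, 1/4 AB.
Rh cross +/+ × +/+ → 1 Rh+; so P(type B, Rh-positive) = 1/2 × 1 = 1/2 per child.
P(not type B, Rh-positive) = 1/2 for one child; (1/2)^3 = 1/8.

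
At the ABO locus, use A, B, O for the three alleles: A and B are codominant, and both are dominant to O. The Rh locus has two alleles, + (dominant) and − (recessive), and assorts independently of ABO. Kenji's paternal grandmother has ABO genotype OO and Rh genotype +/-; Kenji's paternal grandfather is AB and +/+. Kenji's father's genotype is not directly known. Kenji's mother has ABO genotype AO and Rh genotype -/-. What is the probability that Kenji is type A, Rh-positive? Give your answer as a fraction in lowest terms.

3/8

Kenji's father's ABO genotype from OO × AB: 1/2 AO, 1/2 BO.
Crossing each possibility with the mother AO and summing P(type A): 1/2·3/4 + 1/2·1/4 = 1/2.
Similarly for Rh via the father's Rh distribution: P(Rh+) = 3/4.
Independent loci: 1/2 × 3/4 = 3/8.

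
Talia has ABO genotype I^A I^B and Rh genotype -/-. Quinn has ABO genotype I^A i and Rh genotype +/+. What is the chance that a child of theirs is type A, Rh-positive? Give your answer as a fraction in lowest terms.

ABO cross I^A I^B × I^A i → offspring phenotypes: 1/2 A, 1/4 B, 1/4 AB.
Rh cross -/- × +/+ → 1 Rh+.
Independent loci: P(type A, Rh-positive) = 1/2 × 1 = 1/2.

1/2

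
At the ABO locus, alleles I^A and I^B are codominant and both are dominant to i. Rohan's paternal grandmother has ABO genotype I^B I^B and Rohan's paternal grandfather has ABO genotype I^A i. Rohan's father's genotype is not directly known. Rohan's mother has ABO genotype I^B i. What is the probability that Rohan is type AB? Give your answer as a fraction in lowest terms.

Rohan's father's ABO genotype from I^B I^B × I^A i: 1/2 I^A I^B, 1/2 I^B i.
Crossing each possibility with the mother I^B i and summing P(type AB): 1/2·1/4 + 1/2·0 = 1/8.

1/8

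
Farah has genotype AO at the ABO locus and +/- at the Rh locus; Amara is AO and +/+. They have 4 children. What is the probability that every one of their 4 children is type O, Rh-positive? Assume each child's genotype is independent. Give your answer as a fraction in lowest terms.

1/256

ABO cross AO × AO → 1/4 O, 3/4 A.
Rh cross +/- × +/+ → 1 Rh+; so P(type O, Rh-positive) = 1/4 × 1 = 1/4 per child.
All 4 independent: (1/4)^4 = 1/256.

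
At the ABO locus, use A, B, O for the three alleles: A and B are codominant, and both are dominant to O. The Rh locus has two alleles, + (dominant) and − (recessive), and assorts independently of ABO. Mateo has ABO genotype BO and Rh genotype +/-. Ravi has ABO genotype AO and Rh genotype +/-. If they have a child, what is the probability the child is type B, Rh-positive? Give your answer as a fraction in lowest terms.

3/16

ABO cross BO × AO → offspring phenotypes: 1/4 O, 1/4 A, 1/4 B, 1/4 AB.
Rh cross +/- × +/- → 3/4 Rh+, 1/4 Rh-.
Independent loci: P(type B, Rh-positive) = 1/4 × 3/4 = 3/16.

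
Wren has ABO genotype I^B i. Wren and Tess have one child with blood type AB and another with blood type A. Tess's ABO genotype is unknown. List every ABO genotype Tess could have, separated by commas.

I^A I^A, I^A I^B, I^A i

For each candidate genotype of Tess, check whether crossing it with I^B i can produce every observed child phenotype.
  I^A I^A → possible child types {A, AB} ✓
  I^A I^B → possible child types {A, B, AB} ✓
  I^A i → possible child types {O, A, B, AB} ✓
  I^B I^B → possible child types {B} ✗
  I^B i → possible child types {O, B} ✗
  i i → possible child types {O, B} ✗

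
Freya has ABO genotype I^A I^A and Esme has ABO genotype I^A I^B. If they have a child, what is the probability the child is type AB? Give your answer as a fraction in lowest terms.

1/2

ABO cross I^A I^A × I^A I^B → offspring phenotypes: 1/2 A, 1/2 AB.
So P(type AB) = 1/2.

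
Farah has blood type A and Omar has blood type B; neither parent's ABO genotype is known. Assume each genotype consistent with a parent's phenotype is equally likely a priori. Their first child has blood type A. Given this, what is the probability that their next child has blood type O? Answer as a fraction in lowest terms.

Possible genotypes: Farah ∈ {I^A I^A, I^A i}; Omar ∈ {I^B I^B, I^B i}.
Weight each parental genotype pair by prior × P(type-A child):
  I^A I^A × I^B i: posterior weight 2/3; P(next child type O) = 0.
  I^A i × I^B i: posterior weight 1/3; P(next child type O) = 1/4.
Weighted sum = 1/12.

1/12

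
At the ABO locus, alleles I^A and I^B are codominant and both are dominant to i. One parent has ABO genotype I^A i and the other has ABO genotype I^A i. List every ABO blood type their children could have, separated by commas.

Gametes from I^A i × I^A i give offspring ABO genotypes I^A I^A, I^A i, i i, i.e. phenotypes O, A.

O, A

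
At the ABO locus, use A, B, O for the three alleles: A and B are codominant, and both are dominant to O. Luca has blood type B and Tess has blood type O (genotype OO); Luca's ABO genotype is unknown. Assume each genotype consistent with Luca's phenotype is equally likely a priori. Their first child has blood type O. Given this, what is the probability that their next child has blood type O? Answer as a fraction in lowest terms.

Possible genotypes: Luca ∈ {BB, BO}; Tess ∈ {OO}.
Weight each parental genotype pair by prior × P(type-O child):
  BO × OO: posterior weight 1; P(next child type O) = 1/2.
Weighted sum = 1/2.

1/2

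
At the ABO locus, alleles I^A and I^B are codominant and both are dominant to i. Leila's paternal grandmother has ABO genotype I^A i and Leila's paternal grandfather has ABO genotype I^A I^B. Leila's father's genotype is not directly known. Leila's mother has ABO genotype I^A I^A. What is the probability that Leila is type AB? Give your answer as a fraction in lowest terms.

Leila's father's ABO genotype from I^A i × I^A I^B: 1/4 I^A I^A, 1/4 I^A I^B, 1/4 I^A i, 1/4 I^B i.
Crossing each possibility with the mother I^A I^A and summing P(type AB): 1/4·0 + 1/4·1/2 + 1/4·0 + 1/4·1/2 = 1/4.

1/4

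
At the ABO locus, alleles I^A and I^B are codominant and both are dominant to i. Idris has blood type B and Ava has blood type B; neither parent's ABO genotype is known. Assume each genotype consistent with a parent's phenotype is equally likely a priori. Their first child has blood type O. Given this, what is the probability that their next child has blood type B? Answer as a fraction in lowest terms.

3/4

Possible genotypes: Idris ∈ {I^B I^B, I^B i}; Ava ∈ {I^B I^B, I^B i}.
Weight each parental genotype pair by prior × P(type-O child):
  I^B i × I^B i: posterior weight 1; P(next child type B) = 3/4.
Weighted sum = 3/4.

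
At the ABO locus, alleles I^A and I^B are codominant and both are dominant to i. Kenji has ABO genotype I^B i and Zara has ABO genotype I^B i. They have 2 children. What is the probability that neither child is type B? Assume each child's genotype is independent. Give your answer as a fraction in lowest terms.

ABO cross I^B i × I^B i → 1/4 O, 3/4 B.
So P(type B) = 3/4 per child.
P(not type B) = 1/4 for one child; (1/4)^2 = 1/16.

1/16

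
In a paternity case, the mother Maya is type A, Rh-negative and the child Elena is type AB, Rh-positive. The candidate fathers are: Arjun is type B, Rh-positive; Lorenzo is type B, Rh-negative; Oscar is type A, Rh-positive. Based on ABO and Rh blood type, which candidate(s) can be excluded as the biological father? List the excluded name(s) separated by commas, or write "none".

Lorenzo, Oscar

A candidate is excluded only if no genotype consistent with his phenotype could produce a type AB, Rh-positive child with a type A, Rh-negative mother.
Lorenzo (type B, Rh-): no genotype consistent with that phenotype can produce a type-AB Rh+ child with a type-A mother.
Oscar (type A, Rh+): no genotype consistent with that phenotype can produce a type-AB Rh+ child with a type-A mother.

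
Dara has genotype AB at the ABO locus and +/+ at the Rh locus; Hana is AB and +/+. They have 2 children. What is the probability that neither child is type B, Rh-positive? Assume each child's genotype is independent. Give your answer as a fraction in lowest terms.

ABO cross AB × AB → 1/4 A, 1/4 B, 1/2 AB.
Rh cross +/+ × +/+ → 1 Rh+; so P(type B, Rh-positive) = 1/4 × 1 = 1/4 per child.
P(not type B, Rh-positive) = 3/4 for one child; (3/4)^2 = 9/16.

9/16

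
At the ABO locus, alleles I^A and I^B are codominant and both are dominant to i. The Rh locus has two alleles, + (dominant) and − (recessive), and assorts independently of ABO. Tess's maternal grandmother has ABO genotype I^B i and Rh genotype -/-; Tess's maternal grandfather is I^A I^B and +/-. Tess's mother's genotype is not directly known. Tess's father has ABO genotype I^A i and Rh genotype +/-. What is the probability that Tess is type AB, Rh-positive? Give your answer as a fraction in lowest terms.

Tess's mother's ABO genotype from I^B i × I^A I^B: 1/4 I^A I^B, 1/4 I^A i, 1/4 I^B I^B, 1/4 I^B i.
Crossing each possibility with the father I^A i and summing P(type AB): 1/4·1/4 + 1/4·0 + 1/4·1/2 + 1/4·1/4 = 1/4.
Similarly for Rh via the mother's Rh distribution: P(Rh+) = 5/8.
Independent loci: 1/4 × 5/8 = 5/32.

5/32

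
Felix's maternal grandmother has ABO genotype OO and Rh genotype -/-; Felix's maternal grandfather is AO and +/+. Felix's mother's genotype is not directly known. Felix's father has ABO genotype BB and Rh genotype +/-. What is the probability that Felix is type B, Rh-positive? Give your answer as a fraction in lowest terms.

Felix's mother's ABO genotype from OO × AO: 1/2 AO, 1/2 OO.
Crossing each possibility with the father BB and summing P(type B): 1/2·1/2 + 1/2·1 = 3/4.
Similarly for Rh via the mother's Rh distribution: P(Rh+) = 3/4.
Independent loci: 3/4 × 3/4 = 9/16.

9/16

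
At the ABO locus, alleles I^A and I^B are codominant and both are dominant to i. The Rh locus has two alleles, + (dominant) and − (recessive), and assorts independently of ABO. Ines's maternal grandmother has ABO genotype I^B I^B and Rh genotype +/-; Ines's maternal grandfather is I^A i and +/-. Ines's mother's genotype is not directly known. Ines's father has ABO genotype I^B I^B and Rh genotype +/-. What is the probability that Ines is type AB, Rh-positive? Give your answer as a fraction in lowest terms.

3/16

Ines's mother's ABO genotype from I^B I^B × I^A i: 1/2 I^A I^B, 1/2 I^B i.
Crossing each possibility with the father I^B I^B and summing P(type AB): 1/2·1/2 + 1/2·0 = 1/4.
Similarly for Rh via the mother's Rh distribution: P(Rh+) = 3/4.
Independent loci: 1/4 × 3/4 = 3/16.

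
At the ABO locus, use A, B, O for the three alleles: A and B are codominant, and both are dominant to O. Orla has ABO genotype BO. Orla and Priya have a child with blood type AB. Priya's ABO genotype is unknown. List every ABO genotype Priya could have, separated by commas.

For each candidate genotype of Priya, check whether crossing it with BO can produce every observed child phenotype.
  AA → possible child types {A, AB} ✓
  AB → possible child types {A, B, AB} ✓
  AO → possible child types {O, A, B, AB} ✓
  BB → possible child types {B} ✗
  BO → possible child types {O, B} ✗
  OO → possible child types {O, B} ✗

AA, AB, AO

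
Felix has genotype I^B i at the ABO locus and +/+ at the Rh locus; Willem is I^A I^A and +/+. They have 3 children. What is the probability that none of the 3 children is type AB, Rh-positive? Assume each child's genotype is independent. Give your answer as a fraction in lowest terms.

ABO cross I^B i × I^A I^A → 1/2 A, 1/2 AB.
Rh cross +/+ × +/+ → 1 Rh+; so P(type AB, Rh-positive) = 1/2 × 1 = 1/2 per child.
P(not type AB, Rh-positive) = 1/2 for one child; (1/2)^3 = 1/8.

1/8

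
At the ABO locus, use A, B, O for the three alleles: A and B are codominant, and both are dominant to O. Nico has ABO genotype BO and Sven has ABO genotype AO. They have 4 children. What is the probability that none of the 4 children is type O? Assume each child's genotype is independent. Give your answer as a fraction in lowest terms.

ABO cross BO × AO → 1/4 O, 1/4 A, 1/4 B, 1/4 AB.
So P(type O) = 1/4 per child.
P(not type O) = 3/4 for one child; (3/4)^4 = 81/256.

81/256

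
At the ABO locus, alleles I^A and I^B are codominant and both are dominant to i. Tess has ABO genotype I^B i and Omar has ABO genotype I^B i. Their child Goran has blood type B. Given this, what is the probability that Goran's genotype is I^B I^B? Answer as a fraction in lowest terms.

1/3

Cross I^B i × I^B i → 1/4 I^B I^B, 1/2 I^B i, 1/4 i i.
Type-B genotypes among offspring: I^B I^B (1/4), I^B i (1/2); total 3/4.
P(I^B I^B | type B) = (1/4) / (3/4) = 1/3.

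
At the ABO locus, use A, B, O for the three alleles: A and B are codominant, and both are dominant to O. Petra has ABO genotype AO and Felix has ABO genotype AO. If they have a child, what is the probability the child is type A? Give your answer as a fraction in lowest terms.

ABO cross AO × AO → offspring phenotypes: 1/4 O, 3/4 A.
So P(type A) = 3/4.

3/4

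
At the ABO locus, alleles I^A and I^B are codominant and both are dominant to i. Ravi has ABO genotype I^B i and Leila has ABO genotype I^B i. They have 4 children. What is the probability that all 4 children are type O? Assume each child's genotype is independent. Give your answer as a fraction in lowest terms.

1/256

ABO cross I^B i × I^B i → 1/4 O, 3/4 B.
So P(type O) = 1/4 per child.
All 4 independent: (1/4)^4 = 1/256.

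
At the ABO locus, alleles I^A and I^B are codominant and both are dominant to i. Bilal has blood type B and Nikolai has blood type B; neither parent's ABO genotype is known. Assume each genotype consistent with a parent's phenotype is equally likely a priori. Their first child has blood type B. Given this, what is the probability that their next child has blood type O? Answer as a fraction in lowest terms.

Possible genotypes: Bilal ∈ {I^B I^B, I^B i}; Nikolai ∈ {I^B I^B, I^B i}.
Weight each parental genotype pair by prior × P(type-B child):
  I^B I^B × I^B I^B: posterior weight 4/15; P(next child type O) = 0.
  I^B I^B × I^B i: posterior weight 4/15; P(next child type O) = 0.
  I^B i × I^B I^B: posterior weight 4/15; P(next child type O) = 0.
  I^B i × I^B i: posterior weight 1/5; P(next child type O) = 1/4.
Weighted sum = 1/20.

1/20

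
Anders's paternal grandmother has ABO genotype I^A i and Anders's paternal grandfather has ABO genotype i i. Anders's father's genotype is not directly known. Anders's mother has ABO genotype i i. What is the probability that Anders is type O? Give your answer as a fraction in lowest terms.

3/4

Anders's father's ABO genotype from I^A i × i i: 1/2 I^A i, 1/2 i i.
Crossing each possibility with the mother i i and summing P(type O): 1/2·1/2 + 1/2·1 = 3/4.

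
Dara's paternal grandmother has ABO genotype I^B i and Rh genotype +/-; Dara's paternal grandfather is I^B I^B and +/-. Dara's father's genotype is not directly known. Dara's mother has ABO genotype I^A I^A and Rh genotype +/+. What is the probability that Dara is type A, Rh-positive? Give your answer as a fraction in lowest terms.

Dara's father's ABO genotype from I^B i × I^B I^B: 1/2 I^B I^B, 1/2 I^B i.
Crossing each possibility with the mother I^A I^A and summing P(type A): 1/2·0 + 1/2·1/2 = 1/4.
Similarly for Rh via the father's Rh distribution: P(Rh+) = 1.
Independent loci: 1/4 × 1 = 1/4.

1/4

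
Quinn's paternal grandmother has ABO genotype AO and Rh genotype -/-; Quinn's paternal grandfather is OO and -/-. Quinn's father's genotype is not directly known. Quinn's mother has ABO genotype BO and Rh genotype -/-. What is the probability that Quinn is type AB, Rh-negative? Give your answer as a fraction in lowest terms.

Quinn's father's ABO genotype from AO × OO: 1/2 AO, 1/2 OO.
Crossing each possibility with the mother BO and summing P(type AB): 1/2·1/4 + 1/2·0 = 1/8.
Similarly for Rh via the father's Rh distribution: P(Rh-) = 1.
Independent loci: 1/8 × 1 = 1/8.

1/8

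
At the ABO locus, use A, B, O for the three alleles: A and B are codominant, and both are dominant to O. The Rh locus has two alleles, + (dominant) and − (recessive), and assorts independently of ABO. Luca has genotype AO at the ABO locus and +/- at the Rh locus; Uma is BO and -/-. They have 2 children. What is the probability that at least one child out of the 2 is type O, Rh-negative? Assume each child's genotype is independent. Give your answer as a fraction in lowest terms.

ABO cross AO × BO → 1/4 O, 1/4 A, 1/4 B, 1/4 AB.
Rh cross +/- × -/- → 1/2 Rh+, 1/2 Rh-; so P(type O, Rh-negative) = 1/4 × 1/2 = 1/8 per child.
P(none) = (7/8)^2 = 49/64; P(at least one) = 1 − 49/64 = 15/64.

15/64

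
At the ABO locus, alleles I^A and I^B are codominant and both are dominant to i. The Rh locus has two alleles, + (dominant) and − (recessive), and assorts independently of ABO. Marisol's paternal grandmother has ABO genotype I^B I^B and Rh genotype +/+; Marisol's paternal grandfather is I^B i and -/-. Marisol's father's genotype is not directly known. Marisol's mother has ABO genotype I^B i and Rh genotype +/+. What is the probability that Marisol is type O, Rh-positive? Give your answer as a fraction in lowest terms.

Marisol's father's ABO genotype from I^B I^B × I^B i: 1/2 I^B I^B, 1/2 I^B i.
Crossing each possibility with the mother I^B i and summing P(type O): 1/2·0 + 1/2·1/4 = 1/8.
Similarly for Rh via the father's Rh distribution: P(Rh+) = 1.
Independent loci: 1/8 × 1 = 1/8.

1/8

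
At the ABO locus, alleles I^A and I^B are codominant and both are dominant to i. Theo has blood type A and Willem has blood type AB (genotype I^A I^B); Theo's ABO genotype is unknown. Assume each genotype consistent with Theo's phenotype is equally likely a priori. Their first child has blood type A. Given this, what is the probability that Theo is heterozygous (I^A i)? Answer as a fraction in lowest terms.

Possible genotypes: Theo ∈ {I^A I^A, I^A i}; Willem ∈ {I^A I^B}.
Weight each parental genotype pair by prior × P(type-A child):
  I^A I^A × I^A I^B: posterior weight 1/2.
  I^A i × I^A I^B: posterior weight 1/2.
Sum the posterior weight over pairs where Theo is I^A i: 1/2.

1/2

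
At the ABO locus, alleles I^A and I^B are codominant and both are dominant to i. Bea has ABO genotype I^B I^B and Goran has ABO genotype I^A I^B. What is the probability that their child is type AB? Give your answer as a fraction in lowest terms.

ABO cross I^B I^B × I^A I^B → offspring phenotypes: 1/2 B, 1/2 AB.
So P(type AB) = 1/2.

1/2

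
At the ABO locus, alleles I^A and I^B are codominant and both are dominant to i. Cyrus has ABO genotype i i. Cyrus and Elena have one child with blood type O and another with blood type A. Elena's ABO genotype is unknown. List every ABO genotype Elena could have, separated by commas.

For each candidate genotype of Elena, check whether crossing it with i i can produce every observed child phenotype.
  I^A I^A → possible child types {A} ✗
  I^A I^B → possible child types {A, B} ✗
  I^A i → possible child types {O, A} ✓
  I^B I^B → possible child types {B} ✗
  I^B i → possible child types {O, B} ✗
  i i → possible child types {O} ✗

I^A i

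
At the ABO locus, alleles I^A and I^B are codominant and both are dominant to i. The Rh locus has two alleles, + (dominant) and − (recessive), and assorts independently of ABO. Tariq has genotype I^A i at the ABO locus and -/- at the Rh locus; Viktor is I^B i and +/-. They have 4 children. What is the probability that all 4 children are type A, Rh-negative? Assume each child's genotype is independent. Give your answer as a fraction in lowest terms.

ABO cross I^A i × I^B i → 1/4 O, 1/4 A, 1/4 B, 1/4 AB.
Rh cross -/- × +/- → 1/2 Rh+, 1/2 Rh-; so P(type A, Rh-negative) = 1/4 × 1/2 = 1/8 per child.
All 4 independent: (1/8)^4 = 1/4096.

1/4096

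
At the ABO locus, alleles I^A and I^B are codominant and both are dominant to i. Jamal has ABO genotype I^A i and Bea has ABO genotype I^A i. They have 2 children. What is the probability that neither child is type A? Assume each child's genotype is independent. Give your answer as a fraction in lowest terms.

1/16

ABO cross I^A i × I^A i → 1/4 O, 3/4 A.
So P(type A) = 3/4 per child.
P(not type A) = 1/4 for one child; (1/4)^2 = 1/16.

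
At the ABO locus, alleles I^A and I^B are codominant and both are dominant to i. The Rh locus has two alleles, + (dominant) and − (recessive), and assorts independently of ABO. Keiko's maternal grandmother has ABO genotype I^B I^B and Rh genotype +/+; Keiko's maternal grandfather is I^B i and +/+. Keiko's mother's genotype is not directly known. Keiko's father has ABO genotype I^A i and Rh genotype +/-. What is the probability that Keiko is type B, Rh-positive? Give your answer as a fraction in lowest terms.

3/8

Keiko's mother's ABO genotype from I^B I^B × I^B i: 1/2 I^B I^B, 1/2 I^B i.
Crossing each possibility with the father I^A i and summing P(type B): 1/2·1/2 + 1/2·1/4 = 3/8.
Similarly for Rh via the mother's Rh distribution: P(Rh+) = 1.
Independent loci: 3/8 × 1 = 3/8.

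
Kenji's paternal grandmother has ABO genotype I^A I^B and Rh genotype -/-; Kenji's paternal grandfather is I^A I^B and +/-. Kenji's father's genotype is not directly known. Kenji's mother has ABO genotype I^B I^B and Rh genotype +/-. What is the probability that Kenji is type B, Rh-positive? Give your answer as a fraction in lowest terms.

5/16

Kenji's father's ABO genotype from I^A I^B × I^A I^B: 1/4 I^A I^A, 1/2 I^A I^B, 1/4 I^B I^B.
Crossing each possibility with the mother I^B I^B and summing P(type B): 1/4·0 + 1/2·1/2 + 1/4·1 = 1/2.
Similarly for Rh via the father's Rh distribution: P(Rh+) = 5/8.
Independent loci: 1/2 × 5/8 = 5/16.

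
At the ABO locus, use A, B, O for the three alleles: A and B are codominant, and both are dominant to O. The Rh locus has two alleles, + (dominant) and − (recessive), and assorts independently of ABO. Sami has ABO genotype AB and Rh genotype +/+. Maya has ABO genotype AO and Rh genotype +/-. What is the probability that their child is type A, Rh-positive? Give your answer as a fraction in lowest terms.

1/2

ABO cross AB × AO → offspring phenotypes: 1/2 A, 1/4 B, 1/4 AB.
Rh cross +/+ × +/- → 1 Rh+.
Independent loci: P(type A, Rh-positive) = 1/2 × 1 = 1/2.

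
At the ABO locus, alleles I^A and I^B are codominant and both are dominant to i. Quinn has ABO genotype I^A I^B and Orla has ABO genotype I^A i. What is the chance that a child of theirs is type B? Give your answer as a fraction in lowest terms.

ABO cross I^A I^B × I^A i → offspring phenotypes: 1/2 A, 1/4 B, 1/4 AB.
So P(type B) = 1/4.

1/4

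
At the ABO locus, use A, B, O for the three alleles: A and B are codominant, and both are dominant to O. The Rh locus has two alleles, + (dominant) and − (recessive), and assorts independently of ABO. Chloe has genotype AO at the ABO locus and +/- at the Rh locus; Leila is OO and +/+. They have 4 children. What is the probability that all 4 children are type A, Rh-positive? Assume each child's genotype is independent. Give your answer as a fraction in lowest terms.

ABO cross AO × OO → 1/2 O, 1/2 A.
Rh cross +/- × +/+ → 1 Rh+; so P(type A, Rh-positive) = 1/2 × 1 = 1/2 per child.
All 4 independent: (1/2)^4 = 1/16.

1/16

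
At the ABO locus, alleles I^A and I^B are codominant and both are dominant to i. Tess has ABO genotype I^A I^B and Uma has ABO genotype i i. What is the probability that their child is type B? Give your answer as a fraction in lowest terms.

ABO cross I^A I^B × i i → offspring phenotypes: 1/2 A, 1/2 B.
So P(type B) = 1/2.

1/2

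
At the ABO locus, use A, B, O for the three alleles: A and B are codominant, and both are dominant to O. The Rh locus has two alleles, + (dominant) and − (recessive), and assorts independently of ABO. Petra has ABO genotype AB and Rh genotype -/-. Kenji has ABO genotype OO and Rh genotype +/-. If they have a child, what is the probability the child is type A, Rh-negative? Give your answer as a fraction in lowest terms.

ABO cross AB × OO → offspring phenotypes: 1/2 A, 1/2 B.
Rh cross -/- × +/- → 1/2 Rh+, 1/2 Rh-.
Independent loci: P(type A, Rh-negative) = 1/2 × 1/2 = 1/4.

1/4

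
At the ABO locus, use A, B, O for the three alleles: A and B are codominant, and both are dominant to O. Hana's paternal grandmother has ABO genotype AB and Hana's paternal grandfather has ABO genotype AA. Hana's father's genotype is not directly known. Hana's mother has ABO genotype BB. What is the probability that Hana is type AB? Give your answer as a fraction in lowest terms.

Hana's father's ABO genotype from AB × AA: 1/2 AA, 1/2 AB.
Crossing each possibility with the mother BB and summing P(type AB): 1/2·1 + 1/2·1/2 = 3/4.

3/4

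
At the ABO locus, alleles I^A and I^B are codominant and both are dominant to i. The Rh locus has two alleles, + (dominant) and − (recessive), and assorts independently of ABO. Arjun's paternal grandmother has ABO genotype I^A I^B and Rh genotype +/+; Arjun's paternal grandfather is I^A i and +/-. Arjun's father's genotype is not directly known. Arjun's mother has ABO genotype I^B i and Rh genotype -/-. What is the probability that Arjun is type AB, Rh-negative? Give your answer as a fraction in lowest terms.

Arjun's father's ABO genotype from I^A I^B × I^A i: 1/4 I^A I^A, 1/4 I^A I^B, 1/4 I^A i, 1/4 I^B i.
Crossing each possibility with the mother I^B i and summing P(type AB): 1/4·1/2 + 1/4·1/4 + 1/4·1/4 + 1/4·0 = 1/4.
Similarly for Rh via the father's Rh distribution: P(Rh-) = 1/4.
Independent loci: 1/4 × 1/4 = 1/16.

1/16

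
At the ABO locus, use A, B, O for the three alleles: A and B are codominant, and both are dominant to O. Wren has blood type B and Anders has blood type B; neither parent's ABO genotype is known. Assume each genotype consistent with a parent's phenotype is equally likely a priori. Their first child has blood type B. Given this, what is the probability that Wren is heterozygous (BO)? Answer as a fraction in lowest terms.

Possible genotypes: Wren ∈ {BB, BO}; Anders ∈ {BB, BO}.
Weight each parental genotype pair by prior × P(type-B child):
  BB × BB: posterior weight 4/15.
  BB × BO: posterior weight 4/15.
  BO × BB: posterior weight 4/15.
  BO × BO: posterior weight 1/5.
Sum the posterior weight over pairs where Wren is BO: 7/15.

7/15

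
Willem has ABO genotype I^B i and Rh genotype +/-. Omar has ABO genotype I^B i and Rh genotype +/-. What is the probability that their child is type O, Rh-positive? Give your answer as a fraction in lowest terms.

ABO cross I^B i × I^B i → offspring phenotypes: 1/4 O, 3/4 B.
Rh cross +/- × +/- → 3/4 Rh+, 1/4 Rh-.
Independent loci: P(type O, Rh-positive) = 1/4 × 3/4 = 3/16.

3/16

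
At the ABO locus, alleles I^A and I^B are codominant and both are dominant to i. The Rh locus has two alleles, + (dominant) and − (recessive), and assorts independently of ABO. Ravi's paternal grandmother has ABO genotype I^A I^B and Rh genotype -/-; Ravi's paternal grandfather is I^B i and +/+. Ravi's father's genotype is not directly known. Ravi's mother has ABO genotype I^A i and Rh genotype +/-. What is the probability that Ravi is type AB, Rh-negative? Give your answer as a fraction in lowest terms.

Ravi's father's ABO genotype from I^A I^B × I^B i: 1/4 I^A I^B, 1/4 I^A i, 1/4 I^B I^B, 1/4 I^B i.
Crossing each possibility with the mother I^A i and summing P(type AB): 1/4·1/4 + 1/4·0 + 1/4·1/2 + 1/4·1/4 = 1/4.
Similarly for Rh via the father's Rh distribution: P(Rh-) = 1/4.
Independent loci: 1/4 × 1/4 = 1/16.

1/16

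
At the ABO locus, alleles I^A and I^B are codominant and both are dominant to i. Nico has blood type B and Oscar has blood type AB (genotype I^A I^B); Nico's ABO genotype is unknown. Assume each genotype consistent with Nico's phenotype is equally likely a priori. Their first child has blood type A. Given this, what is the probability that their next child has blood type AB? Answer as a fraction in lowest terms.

Possible genotypes: Nico ∈ {I^B I^B, I^B i}; Oscar ∈ {I^A I^B}.
Weight each parental genotype pair by prior × P(type-A child):
  I^B i × I^A I^B: posterior weight 1; P(next child type AB) = 1/4.
Weighted sum = 1/4.

1/4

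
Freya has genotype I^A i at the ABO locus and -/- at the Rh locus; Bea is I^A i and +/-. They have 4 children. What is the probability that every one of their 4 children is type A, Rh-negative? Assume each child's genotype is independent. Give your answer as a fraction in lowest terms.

ABO cross I^A i × I^A i → 1/4 O, 3/4 A.
Rh cross -/- × +/- → 1/2 Rh+, 1/2 Rh-; so P(type A, Rh-negative) = 3/4 × 1/2 = 3/8 per child.
All 4 independent: (3/8)^4 = 81/4096.

81/4096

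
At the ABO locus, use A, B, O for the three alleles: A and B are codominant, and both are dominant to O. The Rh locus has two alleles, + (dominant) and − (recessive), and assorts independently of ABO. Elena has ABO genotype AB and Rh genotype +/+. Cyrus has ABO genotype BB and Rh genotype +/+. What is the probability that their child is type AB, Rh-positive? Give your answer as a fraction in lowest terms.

ABO cross AB × BB → offspring phenotypes: 1/2 B, 1/2 AB.
Rh cross +/+ × +/+ → 1 Rh+.
Independent loci: P(type AB, Rh-positive) = 1/2 × 1 = 1/2.

1/2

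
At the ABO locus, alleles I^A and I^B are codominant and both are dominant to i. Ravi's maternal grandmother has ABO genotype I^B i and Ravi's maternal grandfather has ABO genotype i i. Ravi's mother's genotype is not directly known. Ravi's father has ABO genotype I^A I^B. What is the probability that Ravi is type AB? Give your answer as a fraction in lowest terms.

Ravi's mother's ABO genotype from I^B i × i i: 1/2 I^B i, 1/2 i i.
Crossing each possibility with the father I^A I^B and summing P(type AB): 1/2·1/4 + 1/2·0 = 1/8.

1/8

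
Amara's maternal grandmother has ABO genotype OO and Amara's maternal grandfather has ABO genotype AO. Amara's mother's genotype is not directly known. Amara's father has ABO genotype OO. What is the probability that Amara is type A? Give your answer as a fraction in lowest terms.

Amara's mother's ABO genotype from OO × AO: 1/2 AO, 1/2 OO.
Crossing each possibility with the father OO and summing P(type A): 1/2·1/2 + 1/2·0 = 1/4.

1/4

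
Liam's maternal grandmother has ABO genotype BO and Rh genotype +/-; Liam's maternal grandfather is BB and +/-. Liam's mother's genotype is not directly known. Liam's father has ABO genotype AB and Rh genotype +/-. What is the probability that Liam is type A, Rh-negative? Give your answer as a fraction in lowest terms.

Liam's mother's ABO genotype from BO × BB: 1/2 BB, 1/2 BO.
Crossing each possibility with the father AB and summing P(type A): 1/2·0 + 1/2·1/4 = 1/8.
Similarly for Rh via the mother's Rh distribution: P(Rh-) = 1/4.
Independent loci: 1/8 × 1/4 = 1/32.

1/32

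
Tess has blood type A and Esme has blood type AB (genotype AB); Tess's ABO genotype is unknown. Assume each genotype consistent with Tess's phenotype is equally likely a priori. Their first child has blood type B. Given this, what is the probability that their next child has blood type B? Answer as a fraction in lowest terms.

1/4

Possible genotypes: Tess ∈ {AA, AO}; Esme ∈ {AB}.
Weight each parental genotype pair by prior × P(type-B child):
  AO × AB: posterior weight 1; P(next child type B) = 1/4.
Weighted sum = 1/4.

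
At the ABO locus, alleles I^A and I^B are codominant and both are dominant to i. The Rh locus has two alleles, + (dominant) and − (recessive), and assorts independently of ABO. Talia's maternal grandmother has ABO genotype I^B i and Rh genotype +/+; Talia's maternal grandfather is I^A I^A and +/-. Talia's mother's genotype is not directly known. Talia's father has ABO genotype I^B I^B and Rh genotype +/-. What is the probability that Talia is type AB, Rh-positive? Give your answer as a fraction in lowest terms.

7/16

Talia's mother's ABO genotype from I^B i × I^A I^A: 1/2 I^A I^B, 1/2 I^A i.
Crossing each possibility with the father I^B I^B and summing P(type AB): 1/2·1/2 + 1/2·1/2 = 1/2.
Similarly for Rh via the mother's Rh distribution: P(Rh+) = 7/8.
Independent loci: 1/2 × 7/8 = 7/16.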